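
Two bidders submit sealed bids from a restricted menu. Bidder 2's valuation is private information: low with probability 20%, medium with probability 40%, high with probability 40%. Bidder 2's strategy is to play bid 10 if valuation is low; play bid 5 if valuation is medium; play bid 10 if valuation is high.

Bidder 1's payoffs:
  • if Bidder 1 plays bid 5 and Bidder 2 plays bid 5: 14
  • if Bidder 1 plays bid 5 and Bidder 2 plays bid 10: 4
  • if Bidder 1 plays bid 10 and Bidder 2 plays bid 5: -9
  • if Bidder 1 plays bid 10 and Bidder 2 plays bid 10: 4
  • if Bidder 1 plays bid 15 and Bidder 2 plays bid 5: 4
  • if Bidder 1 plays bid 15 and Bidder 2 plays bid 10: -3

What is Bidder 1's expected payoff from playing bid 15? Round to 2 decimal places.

-0.20

E[bid 15] = 0.2·(-3) + 0.4·4 + 0.4·(-3) = (-0.6) + 1.6 + (-1.2) = -0.2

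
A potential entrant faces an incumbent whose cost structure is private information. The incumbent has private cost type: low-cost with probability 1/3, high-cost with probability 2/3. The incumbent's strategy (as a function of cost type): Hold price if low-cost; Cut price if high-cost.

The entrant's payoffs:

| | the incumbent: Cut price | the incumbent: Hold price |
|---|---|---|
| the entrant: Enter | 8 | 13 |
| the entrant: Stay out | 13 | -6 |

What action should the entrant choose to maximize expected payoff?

Compute the entrant's expected payoff for each action, taking the expectation over the incumbent's type.
E[Enter] = 1/3·(13) + 2/3·(8) = 29/3
E[Stay out] = 1/3·(-6) + 2/3·(13) = 20/3
Best response: Enter (29/3 is the largest).

Enter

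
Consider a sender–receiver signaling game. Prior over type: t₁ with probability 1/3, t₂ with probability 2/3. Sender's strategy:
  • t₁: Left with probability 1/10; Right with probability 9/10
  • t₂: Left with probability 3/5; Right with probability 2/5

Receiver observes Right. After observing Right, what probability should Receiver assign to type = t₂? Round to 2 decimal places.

P(Right) = (1/3)·(9/10) + (2/3)·(2/5) = 17/30
P(t₂ | Right) = ((2/3)·(2/5)) / (17/30) = (4/15) / (17/30) = 8/17

0.47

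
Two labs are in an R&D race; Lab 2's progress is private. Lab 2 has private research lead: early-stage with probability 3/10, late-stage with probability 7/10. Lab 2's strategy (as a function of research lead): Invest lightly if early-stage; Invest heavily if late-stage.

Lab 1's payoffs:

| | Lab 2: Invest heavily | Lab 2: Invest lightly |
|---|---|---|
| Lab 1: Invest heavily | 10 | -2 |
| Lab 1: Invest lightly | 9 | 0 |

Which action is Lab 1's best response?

Invest heavily

Compute Lab 1's expected payoff for each action, taking the expectation over Lab 2's type.
E[Invest heavily] = 3/10·(-2) + 7/10·(10) = 32/5
E[Invest lightly] = 3/10·(0) + 7/10·(9) = 63/10
Best response: Invest heavily (32/5 is the largest).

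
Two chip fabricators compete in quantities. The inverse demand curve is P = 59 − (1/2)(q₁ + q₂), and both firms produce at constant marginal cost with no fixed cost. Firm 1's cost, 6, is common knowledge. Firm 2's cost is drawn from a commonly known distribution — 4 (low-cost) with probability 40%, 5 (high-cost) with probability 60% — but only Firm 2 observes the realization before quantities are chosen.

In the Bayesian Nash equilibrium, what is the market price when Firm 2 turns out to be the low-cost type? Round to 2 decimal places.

22.90

Firm 2 with cost c maximizes (59 − (1/2)(q₁+q₂) − c)·q₂, giving q₂(c) = (59 − c − (1/2)q₁).
E[c₂] = 0.4·4 + 0.6·5 = 4.6
Firm 1's FOC against E[q₂] yields q₁ = (59 − 2·6 + E[c₂])/(3/2) = (59 − 12 + 4.6)/(3/2) = 34.4.
q₂(low-cost) = 37.8, so P = 59 − (1/2)·(34.4 + 37.8) = 22.9.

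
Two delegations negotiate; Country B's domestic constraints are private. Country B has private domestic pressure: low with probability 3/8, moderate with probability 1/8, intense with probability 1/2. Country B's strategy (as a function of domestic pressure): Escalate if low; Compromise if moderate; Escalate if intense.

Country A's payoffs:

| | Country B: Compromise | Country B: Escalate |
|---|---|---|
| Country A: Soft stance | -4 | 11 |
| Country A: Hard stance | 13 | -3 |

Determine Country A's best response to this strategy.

Soft stance

Compute Country A's expected payoff for each action, taking the expectation over Country B's type.
E[Soft stance] = 3/8·(11) + 1/8·(-4) + 1/2·(11) = 73/8
E[Hard stance] = 3/8·(-3) + 1/8·(13) + 1/2·(-3) = -1
Best response: Soft stance (73/8 is the largest).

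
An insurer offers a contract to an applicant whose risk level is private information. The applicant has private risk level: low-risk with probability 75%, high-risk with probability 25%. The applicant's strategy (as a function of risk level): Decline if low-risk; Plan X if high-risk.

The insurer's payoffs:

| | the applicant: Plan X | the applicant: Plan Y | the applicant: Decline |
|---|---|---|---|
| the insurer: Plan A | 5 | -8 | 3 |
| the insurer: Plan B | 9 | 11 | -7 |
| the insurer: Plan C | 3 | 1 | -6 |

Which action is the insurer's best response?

Compute the insurer's expected payoff for each action, taking the expectation over the applicant's type.
E[Plan A] = 0.75·(3) + 0.25·(5) = 3.5
E[Plan B] = 0.75·(-7) + 0.25·(9) = -3
E[Plan C] = 0.75·(-6) + 0.25·(3) = -3.75
Best response: Plan A (3.5 is the largest).

Plan A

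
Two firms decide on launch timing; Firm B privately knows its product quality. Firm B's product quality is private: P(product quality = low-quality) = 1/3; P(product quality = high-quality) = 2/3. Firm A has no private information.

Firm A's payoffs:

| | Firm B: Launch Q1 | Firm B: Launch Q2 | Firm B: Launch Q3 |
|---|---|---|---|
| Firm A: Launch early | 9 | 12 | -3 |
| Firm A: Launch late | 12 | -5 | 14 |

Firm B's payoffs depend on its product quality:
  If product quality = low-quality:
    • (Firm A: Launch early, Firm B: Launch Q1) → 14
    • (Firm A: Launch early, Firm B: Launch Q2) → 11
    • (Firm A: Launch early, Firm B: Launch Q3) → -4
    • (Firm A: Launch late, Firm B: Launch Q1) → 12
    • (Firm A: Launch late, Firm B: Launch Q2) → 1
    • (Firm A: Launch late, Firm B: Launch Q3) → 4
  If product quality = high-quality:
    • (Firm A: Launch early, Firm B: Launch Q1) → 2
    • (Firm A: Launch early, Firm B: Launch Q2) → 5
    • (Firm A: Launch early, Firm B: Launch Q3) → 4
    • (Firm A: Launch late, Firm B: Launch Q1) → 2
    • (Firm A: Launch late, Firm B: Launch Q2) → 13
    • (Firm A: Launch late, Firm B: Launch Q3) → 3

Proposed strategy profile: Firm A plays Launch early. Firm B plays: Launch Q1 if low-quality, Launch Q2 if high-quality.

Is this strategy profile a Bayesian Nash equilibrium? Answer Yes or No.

Yes

Firm A plays Launch early: E[Launch early] = 1/3·(9) + 2/3·(12) = 11; E[Launch late] = 2/3. Best-responding. ✓
Firm B (product quality low-quality), facing Launch early: Launch Q1 gives 14, Launch Q2 gives 11, Launch Q3 gives -4. Proposed Launch Q1 is best. ✓
Firm B (product quality high-quality), facing Launch early: Launch Q1 gives 2, Launch Q2 gives 5, Launch Q3 gives 4. Proposed Launch Q2 is best. ✓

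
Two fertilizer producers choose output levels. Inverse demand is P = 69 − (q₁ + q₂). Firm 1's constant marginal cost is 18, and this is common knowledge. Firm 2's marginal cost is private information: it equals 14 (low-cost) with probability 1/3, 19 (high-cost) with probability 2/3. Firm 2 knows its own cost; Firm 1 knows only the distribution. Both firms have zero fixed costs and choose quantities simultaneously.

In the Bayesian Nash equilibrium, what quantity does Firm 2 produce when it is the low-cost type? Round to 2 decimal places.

Type-c best response for Firm 2: q₂(c) = (69 − c)/2 − q₁/2.
Firm 1 maximizes expected profit; its first-order condition is 69 − 2q₁ − E[q₂] − 18 = 0.
Substituting E[q₂] and solving: E[c₂] = 17.3333, so q₁ = (69 − 2·18 + 17.3333)/3 = 16.7778.
q₂(low-cost) = (69 − 14 − 16.7778)/2 = 19.1111.

19.11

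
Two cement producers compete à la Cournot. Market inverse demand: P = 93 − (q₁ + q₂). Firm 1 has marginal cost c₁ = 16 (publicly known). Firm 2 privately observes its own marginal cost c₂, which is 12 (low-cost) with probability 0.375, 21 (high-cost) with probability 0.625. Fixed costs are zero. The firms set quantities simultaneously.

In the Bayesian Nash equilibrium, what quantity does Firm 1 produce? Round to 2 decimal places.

26.21

Firm 2 with cost c maximizes (93 − (q₁+q₂) − c)·q₂, giving q₂(c) = (93 − c − q₁)/2.
E[c₂] = 0.375·12 + 0.625·21 = 17.625
Firm 1's FOC against E[q₂] yields q₁ = (93 − 2·16 + E[c₂])/3 = (93 − 32 + 17.625)/3 = 26.2083.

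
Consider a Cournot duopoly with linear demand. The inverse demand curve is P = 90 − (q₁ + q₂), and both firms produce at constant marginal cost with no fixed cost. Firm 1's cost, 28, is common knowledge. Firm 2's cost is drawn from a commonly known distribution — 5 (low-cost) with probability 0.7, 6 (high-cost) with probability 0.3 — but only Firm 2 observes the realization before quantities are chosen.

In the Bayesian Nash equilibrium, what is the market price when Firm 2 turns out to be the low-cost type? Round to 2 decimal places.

Firm 2 with cost c maximizes (90 − (q₁+q₂) − c)·q₂, giving q₂(c) = (90 − c − q₁)/2.
E[c₂] = 0.7·5 + 0.3·6 = 5.3
Firm 1's FOC against E[q₂] yields q₁ = (90 − 2·28 + E[c₂])/3 = (90 − 56 + 5.3)/3 = 13.1.
q₂(low-cost) = 35.95, so P = 90 − (13.1 + 35.95) = 40.95.

40.95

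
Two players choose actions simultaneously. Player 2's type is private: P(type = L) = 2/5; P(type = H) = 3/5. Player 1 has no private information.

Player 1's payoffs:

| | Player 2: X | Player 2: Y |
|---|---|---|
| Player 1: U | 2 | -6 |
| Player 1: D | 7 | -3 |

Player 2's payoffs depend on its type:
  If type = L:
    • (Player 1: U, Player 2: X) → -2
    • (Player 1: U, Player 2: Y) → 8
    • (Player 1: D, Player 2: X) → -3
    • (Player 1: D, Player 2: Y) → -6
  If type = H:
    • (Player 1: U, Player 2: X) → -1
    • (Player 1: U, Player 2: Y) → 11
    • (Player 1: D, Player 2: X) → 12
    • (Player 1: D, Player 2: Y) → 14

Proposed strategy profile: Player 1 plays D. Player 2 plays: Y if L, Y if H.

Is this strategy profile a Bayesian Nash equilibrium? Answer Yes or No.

No

Player 1 plays D: E[D] = 2/5·(-3) + 3/5·(-3) = -3; E[U] = -6. Best-responding. ✓
Player 2 (type L), facing D: X gives -3, Y gives -6. Proposed Y is not best — profitable deviation exists. ✗
Player 2 (type H), facing D: X gives 12, Y gives 14. Proposed Y is best. ✓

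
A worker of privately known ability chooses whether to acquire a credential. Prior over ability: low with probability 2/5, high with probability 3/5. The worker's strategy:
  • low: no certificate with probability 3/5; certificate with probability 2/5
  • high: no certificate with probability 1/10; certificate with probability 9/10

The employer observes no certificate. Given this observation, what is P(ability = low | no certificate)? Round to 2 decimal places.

0.80

P(no certificate) = (2/5)·(3/5) + (3/5)·(1/10) = 3/10
P(low | no certificate) = ((2/5)·(3/5)) / (3/10) = (6/25) / (3/10) = 4/5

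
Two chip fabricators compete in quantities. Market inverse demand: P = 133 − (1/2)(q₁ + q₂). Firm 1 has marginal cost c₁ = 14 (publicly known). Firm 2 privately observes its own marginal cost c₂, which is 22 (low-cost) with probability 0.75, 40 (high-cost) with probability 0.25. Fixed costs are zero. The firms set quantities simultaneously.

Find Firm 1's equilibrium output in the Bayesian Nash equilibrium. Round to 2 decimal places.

87.67

Firm 2 with cost c maximizes (133 − (1/2)(q₁+q₂) − c)·q₂, giving q₂(c) = (133 − c − (1/2)q₁).
E[c₂] = 0.75·22 + 0.25·40 = 26.5
Firm 1's FOC against E[q₂] yields q₁ = (133 − 2·14 + E[c₂])/(3/2) = (133 − 28 + 26.5)/(3/2) = 87.6667.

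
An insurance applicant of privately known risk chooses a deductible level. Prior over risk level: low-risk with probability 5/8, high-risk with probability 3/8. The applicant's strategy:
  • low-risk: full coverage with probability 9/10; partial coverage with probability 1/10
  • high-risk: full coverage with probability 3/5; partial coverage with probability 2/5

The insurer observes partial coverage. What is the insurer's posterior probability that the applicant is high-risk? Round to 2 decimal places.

P(partial coverage) = (5/8)·(1/10) + (3/8)·(2/5) = 17/80
P(high-risk | partial coverage) = ((3/8)·(2/5)) / (17/80) = (3/20) / (17/80) = 12/17

0.71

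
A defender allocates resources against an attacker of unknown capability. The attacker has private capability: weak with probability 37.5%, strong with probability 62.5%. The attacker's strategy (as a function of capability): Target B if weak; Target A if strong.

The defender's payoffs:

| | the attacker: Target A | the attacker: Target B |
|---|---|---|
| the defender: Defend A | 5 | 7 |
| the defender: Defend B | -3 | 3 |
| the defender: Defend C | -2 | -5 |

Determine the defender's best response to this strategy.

E[Defend A] = 0.375·(7) + 0.625·(5) = 5.75
E[Defend B] = 0.375·(3) + 0.625·(-3) = -0.75
E[Defend C] = 0.375·(-5) + 0.625·(-2) = -3.125
Best response: Defend A (5.75 is the largest).

Defend A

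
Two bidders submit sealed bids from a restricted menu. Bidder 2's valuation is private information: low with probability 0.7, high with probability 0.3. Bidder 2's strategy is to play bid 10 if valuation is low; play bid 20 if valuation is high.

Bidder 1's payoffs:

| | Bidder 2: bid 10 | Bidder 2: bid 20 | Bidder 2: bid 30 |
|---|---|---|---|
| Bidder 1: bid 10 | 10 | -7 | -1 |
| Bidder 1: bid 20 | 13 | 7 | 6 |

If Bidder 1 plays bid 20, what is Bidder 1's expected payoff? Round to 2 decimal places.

E[bid 20] = 0.7·13 + 0.3·7 = 9.1 + 2.1 = 11.2

11.20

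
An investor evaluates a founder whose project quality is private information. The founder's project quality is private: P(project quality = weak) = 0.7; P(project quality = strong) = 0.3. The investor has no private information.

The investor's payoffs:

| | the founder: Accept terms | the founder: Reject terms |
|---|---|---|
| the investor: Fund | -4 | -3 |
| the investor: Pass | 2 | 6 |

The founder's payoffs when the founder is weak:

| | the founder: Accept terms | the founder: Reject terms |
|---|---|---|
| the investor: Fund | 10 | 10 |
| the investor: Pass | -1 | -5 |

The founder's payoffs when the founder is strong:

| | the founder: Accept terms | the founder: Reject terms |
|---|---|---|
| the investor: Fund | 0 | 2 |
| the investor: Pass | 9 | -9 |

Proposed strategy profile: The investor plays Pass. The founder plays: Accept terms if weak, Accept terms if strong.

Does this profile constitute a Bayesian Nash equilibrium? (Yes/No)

The investor plays Pass: E[Pass] = 0.7·(2) + 0.3·(2) = 2; E[Fund] = -4. Best-responding. ✓
The founder (project quality weak), facing Pass: Accept terms gives -1, Reject terms gives -5. Proposed Accept terms is best. ✓
The founder (project quality strong), facing Pass: Accept terms gives 9, Reject terms gives -9. Proposed Accept terms is best. ✓

Yes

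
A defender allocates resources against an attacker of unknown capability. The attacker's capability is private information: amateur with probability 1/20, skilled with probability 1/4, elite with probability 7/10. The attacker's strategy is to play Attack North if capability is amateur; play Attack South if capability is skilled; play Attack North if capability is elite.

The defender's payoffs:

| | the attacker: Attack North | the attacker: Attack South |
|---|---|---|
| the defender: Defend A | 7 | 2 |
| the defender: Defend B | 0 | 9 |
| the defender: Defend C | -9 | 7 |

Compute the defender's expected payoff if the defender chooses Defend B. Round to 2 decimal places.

2.25

Take the expectation over the attacker's capability, weighting each type's action by its prior probability.
E[Defend B] = 1/20·0 + 1/4·9 + 7/10·0 = 0 + 9/4 + 0 = 9/4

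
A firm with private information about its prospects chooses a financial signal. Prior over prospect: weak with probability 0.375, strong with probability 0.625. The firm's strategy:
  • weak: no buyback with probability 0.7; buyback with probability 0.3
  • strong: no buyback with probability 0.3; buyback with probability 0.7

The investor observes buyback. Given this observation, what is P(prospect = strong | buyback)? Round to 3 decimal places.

0.795

P(buyback) = 0.375·0.3 + 0.625·0.7 = 0.55
P(strong | buyback) = (0.625·0.7) / 0.55 = 0.4375 / 0.55 = 0.795455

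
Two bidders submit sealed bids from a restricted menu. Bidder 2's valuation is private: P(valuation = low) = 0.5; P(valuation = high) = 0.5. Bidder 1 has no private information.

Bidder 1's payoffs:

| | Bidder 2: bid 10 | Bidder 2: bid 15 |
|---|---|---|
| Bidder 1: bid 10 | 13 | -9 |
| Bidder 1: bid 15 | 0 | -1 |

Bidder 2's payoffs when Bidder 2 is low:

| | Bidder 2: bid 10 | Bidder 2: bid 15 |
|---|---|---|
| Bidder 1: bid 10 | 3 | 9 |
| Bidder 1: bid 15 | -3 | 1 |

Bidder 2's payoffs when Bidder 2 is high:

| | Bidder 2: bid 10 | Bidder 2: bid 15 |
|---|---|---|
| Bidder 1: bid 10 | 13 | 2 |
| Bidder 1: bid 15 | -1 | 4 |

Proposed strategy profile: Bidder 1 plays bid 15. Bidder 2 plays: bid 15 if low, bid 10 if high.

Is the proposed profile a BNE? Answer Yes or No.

Bidder 1 plays bid 15: E[bid 15] = 0.5·(-1) + 0.5·(0) = -0.5; E[bid 10] = 2. Not best-responding. ✗
Bidder 2 (valuation low), facing bid 15: bid 10 gives -3, bid 15 gives 1. Proposed bid 15 is best. ✓
Bidder 2 (valuation high), facing bid 15: bid 10 gives -1, bid 15 gives 4. Proposed bid 10 is not best — profitable deviation exists. ✗

No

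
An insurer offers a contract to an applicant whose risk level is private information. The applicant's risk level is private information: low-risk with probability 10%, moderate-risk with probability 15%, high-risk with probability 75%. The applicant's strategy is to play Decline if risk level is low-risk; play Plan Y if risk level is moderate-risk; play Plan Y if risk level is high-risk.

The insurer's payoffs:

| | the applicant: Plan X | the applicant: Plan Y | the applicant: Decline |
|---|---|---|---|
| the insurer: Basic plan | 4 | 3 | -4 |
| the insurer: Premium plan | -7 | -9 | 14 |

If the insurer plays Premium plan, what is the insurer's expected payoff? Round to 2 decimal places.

E[Premium plan] = 0.1·14 + 0.15·(-9) + 0.75·(-9) = 1.4 + (-1.35) + (-6.75) = -6.7

-6.70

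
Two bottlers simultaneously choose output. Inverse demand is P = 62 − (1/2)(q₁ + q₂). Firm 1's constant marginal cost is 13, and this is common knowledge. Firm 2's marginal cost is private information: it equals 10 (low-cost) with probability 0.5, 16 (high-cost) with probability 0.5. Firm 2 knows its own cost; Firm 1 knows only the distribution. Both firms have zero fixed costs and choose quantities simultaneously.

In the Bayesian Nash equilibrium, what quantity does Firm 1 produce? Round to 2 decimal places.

Each type of Firm 2 best-responds to q₁; Firm 1 best-responds to the expected q₂ over Firm 2's types.
Firm 2 with cost c maximizes (62 − (1/2)(q₁+q₂) − c)·q₂, giving q₂(c) = (62 − c − (1/2)q₁).
E[c₂] = 0.5·10 + 0.5·16 = 13
Firm 1's FOC against E[q₂] yields q₁ = (62 − 2·13 + E[c₂])/(3/2) = (62 − 26 + 13)/(3/2) = 32.6667.

32.67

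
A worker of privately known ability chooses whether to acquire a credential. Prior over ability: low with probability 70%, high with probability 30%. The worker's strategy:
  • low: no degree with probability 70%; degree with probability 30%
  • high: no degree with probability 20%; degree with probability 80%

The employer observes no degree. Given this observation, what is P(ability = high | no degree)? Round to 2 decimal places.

P(no degree) = 0.7·0.7 + 0.3·0.2 = 0.55
P(high | no degree) = (0.3·0.2) / 0.55 = 0.06 / 0.55 = 0.109091

0.11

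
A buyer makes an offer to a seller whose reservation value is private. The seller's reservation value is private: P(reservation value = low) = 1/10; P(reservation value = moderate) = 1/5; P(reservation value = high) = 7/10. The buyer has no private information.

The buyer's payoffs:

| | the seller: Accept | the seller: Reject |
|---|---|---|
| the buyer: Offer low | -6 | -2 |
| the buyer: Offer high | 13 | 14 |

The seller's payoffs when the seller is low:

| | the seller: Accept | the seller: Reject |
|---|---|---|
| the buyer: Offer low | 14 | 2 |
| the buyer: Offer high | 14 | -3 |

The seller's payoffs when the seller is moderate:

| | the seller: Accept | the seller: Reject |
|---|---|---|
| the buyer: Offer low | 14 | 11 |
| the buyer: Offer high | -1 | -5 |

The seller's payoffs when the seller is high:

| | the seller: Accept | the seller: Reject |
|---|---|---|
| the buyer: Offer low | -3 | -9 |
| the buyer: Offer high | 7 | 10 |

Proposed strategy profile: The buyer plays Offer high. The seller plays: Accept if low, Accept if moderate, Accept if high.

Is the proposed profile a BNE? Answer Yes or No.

The buyer plays Offer high: E[Offer high] = 1/10·(13) + 1/5·(13) + 7/10·(13) = 13; E[Offer low] = -6. Best-responding. ✓
The seller (reservation value low), facing Offer high: Accept gives 14, Reject gives -3. Proposed Accept is best. ✓
The seller (reservation value moderate), facing Offer high: Accept gives -1, Reject gives -5. Proposed Accept is best. ✓
The seller (reservation value high), facing Offer high: Accept gives 7, Reject gives 10. Proposed Accept is not best — profitable deviation exists. ✗

No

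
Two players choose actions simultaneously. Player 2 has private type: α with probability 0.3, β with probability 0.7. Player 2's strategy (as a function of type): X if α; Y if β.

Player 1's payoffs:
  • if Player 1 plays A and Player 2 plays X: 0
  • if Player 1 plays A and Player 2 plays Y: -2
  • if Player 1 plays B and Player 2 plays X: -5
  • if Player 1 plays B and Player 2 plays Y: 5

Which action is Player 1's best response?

E[A] = 0.3·(0) + 0.7·(-2) = -1.4
E[B] = 0.3·(-5) + 0.7·(5) = 2
Best response: B (2 is the largest).

B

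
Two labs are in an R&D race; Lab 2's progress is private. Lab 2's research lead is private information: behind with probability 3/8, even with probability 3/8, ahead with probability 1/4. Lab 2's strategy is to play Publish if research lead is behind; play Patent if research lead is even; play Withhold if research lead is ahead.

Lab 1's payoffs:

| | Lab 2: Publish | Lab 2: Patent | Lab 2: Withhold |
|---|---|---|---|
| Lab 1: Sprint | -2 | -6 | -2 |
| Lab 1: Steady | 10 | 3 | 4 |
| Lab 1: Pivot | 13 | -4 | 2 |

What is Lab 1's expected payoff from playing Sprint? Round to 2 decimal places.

-3.50

Take the expectation over Lab 2's research lead, weighting each type's action by its prior probability.
E[Sprint] = 3/8·(-2) + 3/8·(-6) + 1/4·(-2) = (-3/4) + (-9/4) + (-1/2) = -7/2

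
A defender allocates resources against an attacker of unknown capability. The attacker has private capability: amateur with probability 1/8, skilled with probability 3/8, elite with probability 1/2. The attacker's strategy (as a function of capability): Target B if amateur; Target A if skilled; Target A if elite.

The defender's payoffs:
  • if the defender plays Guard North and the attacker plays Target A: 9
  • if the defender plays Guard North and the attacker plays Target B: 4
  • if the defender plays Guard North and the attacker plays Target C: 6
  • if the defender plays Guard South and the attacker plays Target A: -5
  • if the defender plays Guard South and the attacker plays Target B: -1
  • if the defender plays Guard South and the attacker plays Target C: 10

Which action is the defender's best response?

E[Guard North] = 1/8·(4) + 3/8·(9) + 1/2·(9) = 67/8
E[Guard South] = 1/8·(-1) + 3/8·(-5) + 1/2·(-5) = -9/2
Best response: Guard North (67/8 is the largest).

Guard North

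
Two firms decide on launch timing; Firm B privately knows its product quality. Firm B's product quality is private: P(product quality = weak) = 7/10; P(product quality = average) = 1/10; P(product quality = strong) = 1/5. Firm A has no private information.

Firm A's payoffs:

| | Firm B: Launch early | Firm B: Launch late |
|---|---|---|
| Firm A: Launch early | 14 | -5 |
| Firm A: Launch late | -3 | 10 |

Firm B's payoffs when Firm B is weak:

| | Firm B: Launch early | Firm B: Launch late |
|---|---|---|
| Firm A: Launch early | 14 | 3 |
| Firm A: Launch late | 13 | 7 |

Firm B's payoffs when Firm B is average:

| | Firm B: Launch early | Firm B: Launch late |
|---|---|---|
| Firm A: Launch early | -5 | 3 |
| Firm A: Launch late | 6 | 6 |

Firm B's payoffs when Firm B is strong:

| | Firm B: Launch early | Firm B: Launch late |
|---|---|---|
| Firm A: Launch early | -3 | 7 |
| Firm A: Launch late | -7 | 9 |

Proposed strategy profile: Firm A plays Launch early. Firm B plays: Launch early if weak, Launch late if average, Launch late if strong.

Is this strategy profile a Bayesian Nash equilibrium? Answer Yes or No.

A profile is a BNE iff every type of every player is best-responding given beliefs about the other side.
Firm A plays Launch early: E[Launch early] = 7/10·(14) + 1/10·(-5) + 1/5·(-5) = 83/10; E[Launch late] = 9/10. Best-responding. ✓
Firm B (product quality weak), facing Launch early: Launch early gives 14, Launch late gives 3. Proposed Launch early is best. ✓
Firm B (product quality average), facing Launch early: Launch early gives -5, Launch late gives 3. Proposed Launch late is best. ✓
Firm B (product quality strong), facing Launch early: Launch early gives -3, Launch late gives 7. Proposed Launch late is best. ✓

Yes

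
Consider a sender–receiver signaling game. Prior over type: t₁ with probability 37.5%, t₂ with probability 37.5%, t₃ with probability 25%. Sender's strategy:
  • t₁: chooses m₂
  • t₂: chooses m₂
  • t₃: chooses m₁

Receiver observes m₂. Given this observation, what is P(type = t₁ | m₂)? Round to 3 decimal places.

P(m₂) = 0.375·1 + 0.375·1 + 0.25·0 = 0.75
P(t₁ | m₂) = (0.375·1) / 0.75 = 0.375 / 0.75 = 0.5

0.500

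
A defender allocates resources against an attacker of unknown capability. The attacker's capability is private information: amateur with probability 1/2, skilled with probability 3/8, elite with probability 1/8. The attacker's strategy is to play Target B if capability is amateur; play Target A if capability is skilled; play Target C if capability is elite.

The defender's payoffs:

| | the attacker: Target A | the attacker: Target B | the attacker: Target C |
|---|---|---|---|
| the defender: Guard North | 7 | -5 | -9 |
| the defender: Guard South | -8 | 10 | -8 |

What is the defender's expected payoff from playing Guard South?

1

Take the expectation over the attacker's capability, weighting each type's action by its prior probability.
E[Guard South] = 1/2·10 + 3/8·(-8) + 1/8·(-8) = 5 + (-3) + (-1) = 1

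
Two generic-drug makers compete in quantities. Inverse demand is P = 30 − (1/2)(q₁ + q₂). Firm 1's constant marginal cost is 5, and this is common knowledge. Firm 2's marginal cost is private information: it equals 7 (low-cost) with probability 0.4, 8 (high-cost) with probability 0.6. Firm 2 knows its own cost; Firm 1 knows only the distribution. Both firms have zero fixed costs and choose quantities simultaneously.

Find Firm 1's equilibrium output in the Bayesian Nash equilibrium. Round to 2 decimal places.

18.40

Type-c best response for Firm 2: q₂(c) = (30 − c) − q₁/2.
Firm 1 maximizes expected profit; its first-order condition is 30 − q₁ − (1/2)E[q₂] − 5 = 0.
Substituting E[q₂] and solving: E[c₂] = 7.6, so q₁ = (30 − 2·5 + 7.6)/(3/2) = 18.4.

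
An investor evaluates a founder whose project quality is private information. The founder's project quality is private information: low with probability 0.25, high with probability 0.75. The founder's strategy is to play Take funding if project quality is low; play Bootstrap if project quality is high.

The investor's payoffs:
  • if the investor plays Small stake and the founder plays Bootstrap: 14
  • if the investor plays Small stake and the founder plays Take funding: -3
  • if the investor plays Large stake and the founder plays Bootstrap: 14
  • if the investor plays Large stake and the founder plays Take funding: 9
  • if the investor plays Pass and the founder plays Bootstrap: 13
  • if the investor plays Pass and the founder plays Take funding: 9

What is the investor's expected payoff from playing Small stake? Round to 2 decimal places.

Take the expectation over the founder's project quality, weighting each type's action by its prior probability.
E[Small stake] = 0.25·(-3) + 0.75·14 = (-0.75) + 10.5 = 9.75

9.75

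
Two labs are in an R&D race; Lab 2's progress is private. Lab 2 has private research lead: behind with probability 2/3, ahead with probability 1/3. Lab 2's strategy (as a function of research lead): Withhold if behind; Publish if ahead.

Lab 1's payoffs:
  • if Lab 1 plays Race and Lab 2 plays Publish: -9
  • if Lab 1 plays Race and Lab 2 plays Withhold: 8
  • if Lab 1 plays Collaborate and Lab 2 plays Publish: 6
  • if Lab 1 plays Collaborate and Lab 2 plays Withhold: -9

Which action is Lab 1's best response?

Race

E[Race] = 2/3·(8) + 1/3·(-9) = 7/3
E[Collaborate] = 2/3·(-9) + 1/3·(6) = -4
Best response: Race (7/3 is the largest).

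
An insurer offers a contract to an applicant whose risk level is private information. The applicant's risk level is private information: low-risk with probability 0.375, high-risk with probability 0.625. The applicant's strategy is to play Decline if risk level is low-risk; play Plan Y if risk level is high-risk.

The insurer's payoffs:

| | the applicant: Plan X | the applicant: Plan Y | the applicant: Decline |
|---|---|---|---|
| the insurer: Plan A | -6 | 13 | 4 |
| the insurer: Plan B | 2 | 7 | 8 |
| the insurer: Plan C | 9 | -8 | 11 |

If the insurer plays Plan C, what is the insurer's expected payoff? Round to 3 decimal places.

Take the expectation over the applicant's risk level, weighting each type's action by its prior probability.
E[Plan C] = 0.375·11 + 0.625·(-8) = 4.125 + (-5) = -0.875

-0.875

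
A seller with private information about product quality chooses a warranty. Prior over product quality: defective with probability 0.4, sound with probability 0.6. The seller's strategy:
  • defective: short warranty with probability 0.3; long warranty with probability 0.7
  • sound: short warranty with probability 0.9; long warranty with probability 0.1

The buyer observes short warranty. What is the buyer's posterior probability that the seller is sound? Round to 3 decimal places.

0.818

P(short warranty) = 0.4·0.3 + 0.6·0.9 = 0.66
P(sound | short warranty) = (0.6·0.9) / 0.66 = 0.54 / 0.66 = 0.818182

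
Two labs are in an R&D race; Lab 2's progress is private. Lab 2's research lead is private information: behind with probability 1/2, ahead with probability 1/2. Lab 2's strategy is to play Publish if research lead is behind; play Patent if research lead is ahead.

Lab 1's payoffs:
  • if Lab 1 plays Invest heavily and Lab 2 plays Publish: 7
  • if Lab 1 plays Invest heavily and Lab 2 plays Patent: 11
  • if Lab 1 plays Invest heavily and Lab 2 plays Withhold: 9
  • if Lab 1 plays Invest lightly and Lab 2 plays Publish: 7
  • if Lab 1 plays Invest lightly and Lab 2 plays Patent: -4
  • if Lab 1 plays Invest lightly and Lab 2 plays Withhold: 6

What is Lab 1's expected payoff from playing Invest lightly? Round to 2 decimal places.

Take the expectation over Lab 2's research lead, weighting each type's action by its prior probability.
E[Invest lightly] = 1/2·7 + 1/2·(-4) = 7/2 + (-2) = 3/2

1.50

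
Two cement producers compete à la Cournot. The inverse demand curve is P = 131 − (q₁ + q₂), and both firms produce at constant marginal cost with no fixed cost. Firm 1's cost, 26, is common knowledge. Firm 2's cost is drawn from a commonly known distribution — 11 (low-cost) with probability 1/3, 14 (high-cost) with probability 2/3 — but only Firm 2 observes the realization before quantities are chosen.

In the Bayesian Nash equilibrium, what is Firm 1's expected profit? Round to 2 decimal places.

940.44

Firm 2 with cost c maximizes (131 − (q₁+q₂) − c)·q₂, giving q₂(c) = (131 − c − q₁)/2.
E[c₂] = 1/3·11 + 2/3·14 = 13
Firm 1's FOC against E[q₂] yields q₁ = (131 − 2·26 + E[c₂])/3 = (131 − 52 + 13)/3 = 30.6667.
E[P] = 131 − (q₁ + E[q₂]) = 56.6667; Firm 1's expected profit = (E[P] − 26)·q₁ = (56.6667 − 26)·30.6667 = 940.444.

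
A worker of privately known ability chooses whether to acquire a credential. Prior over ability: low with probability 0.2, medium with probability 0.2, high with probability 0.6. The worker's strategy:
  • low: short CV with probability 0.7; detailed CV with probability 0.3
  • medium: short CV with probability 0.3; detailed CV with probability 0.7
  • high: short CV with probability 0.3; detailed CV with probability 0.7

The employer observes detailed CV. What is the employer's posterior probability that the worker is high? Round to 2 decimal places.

0.68

Apply Bayes' rule using the sender's strategy as the likelihood.
P(detailed CV) = 0.2·0.3 + 0.2·0.7 + 0.6·0.7 = 0.62
P(high | detailed CV) = (0.6·0.7) / 0.62 = 0.42 / 0.62 = 0.677419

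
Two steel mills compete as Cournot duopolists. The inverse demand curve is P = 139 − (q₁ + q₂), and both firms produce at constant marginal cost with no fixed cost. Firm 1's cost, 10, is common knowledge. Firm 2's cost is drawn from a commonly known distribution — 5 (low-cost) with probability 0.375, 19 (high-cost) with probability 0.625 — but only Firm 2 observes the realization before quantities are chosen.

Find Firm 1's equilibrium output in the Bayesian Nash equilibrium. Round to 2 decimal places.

44.25

Firm 2 with cost c maximizes (139 − (q₁+q₂) − c)·q₂, giving q₂(c) = (139 − c − q₁)/2.
E[c₂] = 0.375·5 + 0.625·19 = 13.75
Firm 1's FOC against E[q₂] yields q₁ = (139 − 2·10 + E[c₂])/3 = (139 − 20 + 13.75)/3 = 44.25.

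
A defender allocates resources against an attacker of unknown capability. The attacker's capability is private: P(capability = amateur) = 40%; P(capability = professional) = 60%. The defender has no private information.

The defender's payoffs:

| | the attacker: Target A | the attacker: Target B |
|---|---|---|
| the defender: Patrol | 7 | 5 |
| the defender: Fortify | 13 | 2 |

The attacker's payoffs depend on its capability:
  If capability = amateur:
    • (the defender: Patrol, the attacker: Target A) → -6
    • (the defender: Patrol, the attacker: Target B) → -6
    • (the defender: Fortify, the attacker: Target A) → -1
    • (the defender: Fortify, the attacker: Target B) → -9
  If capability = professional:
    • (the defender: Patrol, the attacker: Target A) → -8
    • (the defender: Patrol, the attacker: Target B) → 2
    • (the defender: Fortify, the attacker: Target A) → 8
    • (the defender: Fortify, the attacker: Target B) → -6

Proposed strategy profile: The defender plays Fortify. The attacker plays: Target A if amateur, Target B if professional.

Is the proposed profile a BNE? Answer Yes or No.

The defender plays Fortify: E[Fortify] = 0.4·(13) + 0.6·(2) = 6.4; E[Patrol] = 5.8. Best-responding. ✓
The attacker (capability amateur), facing Fortify: Target A gives -1, Target B gives -9. Proposed Target A is best. ✓
The attacker (capability professional), facing Fortify: Target A gives 8, Target B gives -6. Proposed Target B is not best — profitable deviation exists. ✗

No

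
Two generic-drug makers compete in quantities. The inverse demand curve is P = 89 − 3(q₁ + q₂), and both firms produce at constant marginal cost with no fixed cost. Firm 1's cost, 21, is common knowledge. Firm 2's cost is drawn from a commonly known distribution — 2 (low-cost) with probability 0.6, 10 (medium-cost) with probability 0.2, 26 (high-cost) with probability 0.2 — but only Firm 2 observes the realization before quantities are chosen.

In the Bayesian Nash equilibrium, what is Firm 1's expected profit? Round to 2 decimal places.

Firm 2 with cost c maximizes (89 − 3(q₁+q₂) − c)·q₂, giving q₂(c) = (89 − c − 3q₁)/6.
E[c₂] = 0.6·2 + 0.2·10 + 0.2·26 = 8.4
Firm 1's FOC against E[q₂] yields q₁ = (89 − 2·21 + E[c₂])/9 = (89 − 42 + 8.4)/9 = 6.15556.
E[P] = 89 − 3·(q₁ + E[q₂]) = 39.4667; Firm 1's expected profit = (E[P] − 21)·q₁ = (39.4667 − 21)·6.15556 = 113.673.

113.67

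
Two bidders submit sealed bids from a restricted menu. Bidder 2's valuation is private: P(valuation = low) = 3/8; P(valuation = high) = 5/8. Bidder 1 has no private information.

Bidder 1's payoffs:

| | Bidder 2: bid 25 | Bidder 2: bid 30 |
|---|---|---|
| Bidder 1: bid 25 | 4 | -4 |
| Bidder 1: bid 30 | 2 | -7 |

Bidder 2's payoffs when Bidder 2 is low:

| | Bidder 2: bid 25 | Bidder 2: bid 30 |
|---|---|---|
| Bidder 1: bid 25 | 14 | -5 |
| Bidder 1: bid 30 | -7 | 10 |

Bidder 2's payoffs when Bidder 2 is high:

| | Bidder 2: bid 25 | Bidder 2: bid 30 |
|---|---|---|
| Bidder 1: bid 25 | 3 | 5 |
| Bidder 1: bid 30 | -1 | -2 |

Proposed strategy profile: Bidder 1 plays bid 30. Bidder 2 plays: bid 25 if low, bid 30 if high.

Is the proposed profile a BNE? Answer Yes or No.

Bidder 1 plays bid 30: E[bid 30] = 3/8·(2) + 5/8·(-7) = -29/8; E[bid 25] = -1. Not best-responding. ✗
Bidder 2 (valuation low), facing bid 30: bid 25 gives -7, bid 30 gives 10. Proposed bid 25 is not best — profitable deviation exists. ✗
Bidder 2 (valuation high), facing bid 30: bid 25 gives -1, bid 30 gives -2. Proposed bid 30 is not best — profitable deviation exists. ✗

No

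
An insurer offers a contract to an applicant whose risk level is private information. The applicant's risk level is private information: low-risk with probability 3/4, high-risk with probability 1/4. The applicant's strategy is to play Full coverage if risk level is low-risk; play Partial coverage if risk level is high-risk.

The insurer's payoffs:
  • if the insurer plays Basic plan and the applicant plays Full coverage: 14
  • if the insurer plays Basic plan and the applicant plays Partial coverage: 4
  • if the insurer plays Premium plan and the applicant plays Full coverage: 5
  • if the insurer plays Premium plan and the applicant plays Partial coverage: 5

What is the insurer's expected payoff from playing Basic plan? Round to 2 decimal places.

11.50

Take the expectation over the applicant's risk level, weighting each type's action by its prior probability.
E[Basic plan] = 3/4·14 + 1/4·4 = 21/2 + 1 = 23/2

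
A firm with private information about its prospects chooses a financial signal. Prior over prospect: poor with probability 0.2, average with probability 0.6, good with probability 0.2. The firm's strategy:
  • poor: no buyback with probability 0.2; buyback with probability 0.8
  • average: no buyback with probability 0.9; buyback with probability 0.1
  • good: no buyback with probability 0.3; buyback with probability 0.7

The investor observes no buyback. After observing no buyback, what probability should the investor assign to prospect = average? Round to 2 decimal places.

0.84

P(no buyback) = 0.2·0.2 + 0.6·0.9 + 0.2·0.3 = 0.64
P(average | no buyback) = (0.6·0.9) / 0.64 = 0.54 / 0.64 = 0.84375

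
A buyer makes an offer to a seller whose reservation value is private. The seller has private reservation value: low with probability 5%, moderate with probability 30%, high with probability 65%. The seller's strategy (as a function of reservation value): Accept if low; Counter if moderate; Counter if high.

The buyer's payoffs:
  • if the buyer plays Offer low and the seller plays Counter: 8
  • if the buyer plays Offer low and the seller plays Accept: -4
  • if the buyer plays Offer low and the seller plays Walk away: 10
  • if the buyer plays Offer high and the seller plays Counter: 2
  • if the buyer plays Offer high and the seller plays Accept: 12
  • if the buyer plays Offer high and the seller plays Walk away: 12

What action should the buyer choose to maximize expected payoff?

Offer low

E[Offer low] = 0.05·(-4) + 0.3·(8) + 0.65·(8) = 7.4
E[Offer high] = 0.05·(12) + 0.3·(2) + 0.65·(2) = 2.5
Best response: Offer low (7.4 is the largest).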